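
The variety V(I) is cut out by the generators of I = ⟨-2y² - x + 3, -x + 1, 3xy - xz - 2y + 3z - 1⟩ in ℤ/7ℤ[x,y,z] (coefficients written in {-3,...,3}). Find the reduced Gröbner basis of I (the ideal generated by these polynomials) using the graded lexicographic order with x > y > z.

f_1 = -2y² - x + 3, LT = y².
f_2 = -x + 1, LT = x.
f_3 = 3xy - xz - 2y + 3z - 1, LT = xy.

S(f_1,f_3): lcm = xy². S = -2xyz - 3x² + 3y² - yz + 2x - 2y.
  leading term xyz: subtract (2yz)·f_2 from -2xyz - 3x² + 3y² - yz + 2x - 2y → -3x² + 3y² - 3yz + 2x - 2y
  leading term x²: subtract (3x)·f_2 from -3x² + 3y² - 3yz + 2x - 2y → 3y² - 3yz - x - 2y
  leading term y²: subtract (2)·f_1 from 3y² - 3yz - x - 2y → -3yz + x - 2y + 1
  leading term yz: no divisor's leading term divides it; move -3yz to the remainder.
  leading term x: subtract (-1)·f_2 from x - 2y + 1 → -2y + 2
  leading term y: no divisor's leading term divides it; move -2y to the remainder.
  leading term 1: no divisor's leading term divides it; move 2 to the remainder.
  remainder -3yz - 2y + 2 ≠ 0; add g_4 = -3yz - 2y + 2 to the basis.

S(f_2,f_3): lcm = xy. S = -2xz + 2y - z - 2.
  leading term xz: subtract (2z)·f_2 from -2xz + 2y - z - 2 → 2y - 3z - 2
  leading term y: no divisor's leading term divides it; move 2y to the remainder.
  leading term z: no divisor's leading term divides it; move -3z to the remainder.
  leading term 1: no divisor's leading term divides it; move -2 to the remainder.
  remainder 2y - 3z - 2 ≠ 0; add g_5 = 2y - 3z - 2 to the basis.

S(f_3,g_4): lcm = xyz. S = 2xz² - 3xy - 3yz + z² + 3x + 2z.
  leading term xz²: subtract (-2z²)·f_2 from 2xz² - 3xy - 3yz + z² + 3x + 2z → -3xy - 3yz + 3z² + 3x + 2z
  leading term xy: subtract (3y)·f_2 from -3xy - 3yz + 3z² + 3x + 2z → -3yz + 3z² + 3x - 3y + 2z
  leading term yz: subtract (1)·g_4 from -3yz + 3z² + 3x - 3y + 2z → 3z² + 3x - y + 2z - 2
  leading term z²: no divisor's leading term divides it; move 3z² to the remainder.
  leading term x: subtract (-3)·f_2 from 3x - y + 2z - 2 → -y + 2z + 1
  leading term y: subtract (3)·g_5 from -y + 2z + 1 → -3z
  leading term z: no divisor's leading term divides it; move -3z to the remainder.
  remainder 3z² - 3z ≠ 0; add g_6 = 3z² - 3z to the basis.

The other S-polynomials (S(f_1,f_2), S(f_1,g_4), S(f_2,g_4), S(f_1,g_5), S(f_2,g_5), S(f_3,g_5), S(g_4,g_5), S(f_1,g_6), S(f_2,g_6), S(f_3,g_6), S(g_4,g_6), S(g_5,g_6)) all reduce to 0 modulo the current basis, so we have a Gröbner basis.
Inter-reduce: drop elements whose leading term is divisible by another's, tail-reduce, and make monic.

G = {z² - z, x - 1, y + 2z - 1}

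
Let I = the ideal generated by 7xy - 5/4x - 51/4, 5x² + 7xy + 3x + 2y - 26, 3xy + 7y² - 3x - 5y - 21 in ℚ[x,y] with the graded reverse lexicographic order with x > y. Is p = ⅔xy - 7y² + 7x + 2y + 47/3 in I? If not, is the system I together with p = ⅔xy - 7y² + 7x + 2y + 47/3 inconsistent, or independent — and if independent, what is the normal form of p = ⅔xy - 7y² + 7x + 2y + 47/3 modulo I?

⅔xy - 7y² + 7x + 2y + 47/3 lies in I (it reduces to 0).

First compute the reduced Gröbner basis of I by Buchberger's algorithm.
f_1 = 7xy - 5/4x - 51/4, LT = xy.
f_2 = 5x² + 7xy + 3x + 2y - 26, LT = x².
f_3 = 3xy + 7y² - 3x - 5y - 21, LT = xy.

S(f_1,f_2): lcm = x²y. S = -7/5xy² - 5/28x² - ⅗xy - ⅖y² - 51/28x + 26/5y.
  leading term xy²: subtract (-⅕y)·f_1 from -7/5xy² - 5/28x² - ⅗xy - ⅖y² - 51/28x + 26/5y → -5/28x² - 17/20xy - ⅖y² - 51/28x + 53/20y
  leading term x²: subtract (-1/28)·f_2 from -5/28x² - 17/20xy - ⅖y² - 51/28x + 53/20y → -⅗xy - ⅖y² - 12/7x + 381/140y - 13/14
  leading term xy: subtract (-3/35)·f_1 from -⅗xy - ⅖y² - 12/7x + 381/140y - 13/14 → -⅖y² - 51/28x + 381/140y - 283/140
  leading term y²: no divisor's leading term divides it; move -⅖y² to the remainder.
  leading term x: no divisor's leading term divides it; move -51/28x to the remainder.
  leading term y: no divisor's leading term divides it; move 381/140y to the remainder.
  leading term 1: no divisor's leading term divides it; move -283/140 to the remainder.
  remainder -⅖y² - 51/28x + 381/140y - 283/140 ≠ 0; add h_4 = -⅖y² - 51/28x + 381/140y - 283/140 to the basis.

S(f_1,f_3): lcm = xy. S = -7/3y² + 23/28x + 5/3y + 145/28.
  leading term y²: subtract (35/6)·h_4 from -7/3y² + 23/28x + 5/3y + 145/28 → 641/56x - 341/24y + 2851/168
  leading term x: no divisor's leading term divides it; move 641/56x to the remainder.
  leading term y: no divisor's leading term divides it; move -341/24y to the remainder.
  leading term 1: no divisor's leading term divides it; move 2851/168 to the remainder.
  remainder 641/56x - 341/24y + 2851/168 ≠ 0; add h_5 = 641/56x - 341/24y + 2851/168 to the basis.

S(f_2,f_3): lcm = x²y. S = -14/15xy² + x² + 34/15xy + ⅖y² + 7x - 26/5y.
  leading term xy²: subtract (-2/15y)·f_1 from -14/15xy² + x² + 34/15xy + ⅖y² + 7x - 26/5y → x² + 21/10xy + ⅖y² + 7x - 69/10y
  leading term x²: subtract (⅕)·f_2 from x² + 21/10xy + ⅖y² + 7x - 69/10y → 7/10xy + ⅖y² + 32/5x - 73/10y + 26/5
  leading term xy: subtract (1/10)·f_1 from 7/10xy + ⅖y² + 32/5x - 73/10y + 26/5 → ⅖y² + 261/40x - 73/10y + 259/40
  leading term y²: subtract (-1)·h_4 from ⅖y² + 261/40x - 73/10y + 259/40 → 1317/280x - 641/140y + 1247/280
  leading term x: subtract (1317/3205)·h_5 from 1317/280x - 641/140y + 1247/280 → 226131/179480y - 226131/89740
  leading term y: no divisor's leading term divides it; move 226131/179480y to the remainder.
  leading term 1: no divisor's leading term divides it; move -226131/89740 to the remainder.
  remainder 226131/179480y - 226131/89740 ≠ 0; add h_6 = 226131/179480y - 226131/89740 to the basis.

S(f_1,h_4): lcm = xy². S = -255/56x² + 53/8xy - 283/56x - 51/28y.
  leading term x²: subtract (-51/56)·f_2 from -255/56x² + 53/8xy - 283/56x - 51/28y → 13xy - 65/28x - 663/28
  leading term xy: subtract (13/7)·f_1 from 13xy - 65/28x - 663/28 → 0
  remainder 0.

S(f_2,h_4): leading monomials are coprime, so the S-polynomial reduces to 0 (Buchberger's first criterion).
S(f_3,h_4): lcm = xy². S = 7/3y³ - 255/56x² + 325/56xy - 5/3y² - 283/56x - 7y.
  leading term y³: subtract (-35/6y)·h_4 from 7/3y³ - 255/56x² + 325/56xy - 5/3y² - 283/56x - 7y → -255/56x² - 135/28xy + 341/24y² - 283/56x - 451/24y
  leading term x²: subtract (-51/56)·f_2 from -255/56x² - 135/28xy + 341/24y² - 283/56x - 451/24y → 87/56xy + 341/24y² - 65/28x - 2851/168y - 663/28
  leading term xy: subtract (87/392)·f_1 from 87/56xy + 341/24y² - 65/28x - 2851/168y - 663/28 → 341/24y² - 3205/1568x - 2851/168y - 32691/1568
  leading term y²: subtract (-1705/48)·h_4 from 341/24y² - 3205/1568x - 2851/168y - 32691/1568 → -209305/3136x + 107113/1344y - 871667/9408
  leading term x: subtract (-209305/35896)·h_5 from -209305/3136x + 107113/1344y - 871667/9408 → -226131/71792y + 226131/35896
  leading term y: subtract (-5/2)·h_6 from -226131/71792y + 226131/35896 → 0
  remainder 0.

S(f_1,h_5): lcm = xy. S = 2387/1923y² - 5/28x - 2851/1923y - 51/28.
  leading term y²: subtract (-11935/3846)·h_4 from 2387/1923y² - 5/28x - 2851/1923y - 51/28 → -209305/35896x + 107113/15384y - 871667/107688
  leading term x: subtract (-209305/410881)·h_5 from -209305/35896x + 107113/15384y - 871667/107688 → -226131/821762y + 226131/410881
  leading term y: subtract (-140/641)·h_6 from -226131/821762y + 226131/410881 → 0
  remainder 0.

S(f_2,h_5): lcm = x². S = 25396/9615xy - 8486/9615x + ⅖y - 26/5.
  leading term xy: subtract (3628/9615)·f_1 from 25396/9615xy - 8486/9615x + ⅖y - 26/5 → -1317/3205x + ⅖y - 1247/3205
  leading term x: subtract (-73752/2054405)·h_5 from -1317/3205x + ⅖y - 1247/3205 → -226131/2054405y + 452262/2054405
  leading term y: subtract (-56/641)·h_6 from -226131/2054405y + 452262/2054405 → 0
  remainder 0.

S(f_3,h_5): lcm = xy. S = 6874/1923y² - x - 6056/1923y - 7.
  leading term y²: subtract (-17185/1923)·h_4 from 6874/1923y² - x - 6056/1923y - 7 → -44299/2564x + 162847/7692y - 192797/7692
  leading term x: subtract (-620186/410881)·h_5 from -44299/2564x + 162847/7692y - 192797/7692 → -226131/821762y + 226131/410881
  leading term y: subtract (-140/641)·h_6 from -226131/821762y + 226131/410881 → 0
  remainder 0.

S(h_4,h_5): leading monomials are coprime, so the S-polynomial reduces to 0 (Buchberger's first criterion).
S(f_1,h_6): lcm = xy. S = 51/28x - 51/28.
  leading term x: subtract (102/641)·h_5 from 51/28x - 51/28 → 5797/2564y - 5797/1282
  leading term y: subtract (405790/226131)·h_6 from 5797/2564y - 5797/1282 → 0
  remainder 0.

S(f_2,h_6): leading monomials are coprime, so the S-polynomial reduces to 0 (Buchberger's first criterion).
S(f_3,h_6): lcm = xy. S = 7/3y² + x - 5/3y - 7.
  leading term y²: subtract (-35/6)·h_4 from 7/3y² + x - 5/3y - 7 → -77/8x + 341/24y - 451/24
  leading term x: subtract (-539/641)·h_5 from -77/8x + 341/24y - 451/24 → 5797/2564y - 5797/1282
  leading term y: subtract (405790/226131)·h_6 from 5797/2564y - 5797/1282 → 0
  remainder 0.

S(h_4,h_6): lcm = y². S = 255/56x - 269/56y + 283/56.
  leading term x: subtract (255/641)·h_5 from 255/56x - 269/56y + 283/56 → 15233/17948y - 15233/8974
  leading term y: subtract (152330/226131)·h_6 from 15233/17948y - 15233/8974 → 0
  remainder 0.

S(h_5,h_6): leading monomials are coprime, so the S-polynomial reduces to 0 (Buchberger's first criterion).
Every S-polynomial of the final basis reduces to 0, so we have a Gröbner basis.
Inter-reduce: drop elements whose leading term is divisible by another's, tail-reduce, and make monic.
Reduced Gröbner basis: {x - 1, y - 2}.
Label its elements g_1 = x - 1, g_2 = y - 2.

Reduce p = ⅔xy - 7y² + 7x + 2y + 47/3 modulo G:
  leading term xy: subtract (⅔y)·g_1 from ⅔xy - 7y² + 7x + 2y + 47/3 → -7y² + 7x + 8/3y + 47/3
  leading term y²: subtract (-7y)·g_2 from -7y² + 7x + 8/3y + 47/3 → 7x - 34/3y + 47/3
  leading term x: subtract (7)·g_1 from 7x - 34/3y + 47/3 → -34/3y + 68/3
  leading term y: subtract (-34/3)·g_2 from -34/3y + 68/3 → 0
  normal form = 0.
Since the normal form is 0, p ∈ I.

The remainder on division by a Gröbner basis is unique — it is the normal form.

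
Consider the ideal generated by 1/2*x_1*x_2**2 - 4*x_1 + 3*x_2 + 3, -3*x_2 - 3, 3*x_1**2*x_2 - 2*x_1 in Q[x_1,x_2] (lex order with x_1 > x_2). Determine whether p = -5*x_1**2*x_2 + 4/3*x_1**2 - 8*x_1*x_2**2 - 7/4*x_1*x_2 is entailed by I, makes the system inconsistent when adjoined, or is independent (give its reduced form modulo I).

-5*x_1**2*x_2 + 4/3*x_1**2 - 8*x_1*x_2**2 - 7/4*x_1*x_2 lies in I (it reduces to 0).

First compute the reduced Gröbner basis of I by Buchberger's algorithm.
f_1 = 1/2*x_1*x_2**2 - 4*x_1 + 3*x_2 + 3, LT = x_1*x_2**2.
f_2 = -3*x_2 - 3, LT = x_2.
f_3 = 3*x_1**2*x_2 - 2*x_1, LT = x_1**2*x_2.

S(f_1,f_2): lcm = x_1*x_2**2. S = -x_1*x_2 - 8*x_1 + 6*x_2 + 6.
  leading term x_1*x_2: subtract (1/3*x_1)·f_2 from -x_1*x_2 - 8*x_1 + 6*x_2 + 6 → -7*x_1 + 6*x_2 + 6
  leading term x_1: no divisor's leading term divides it; move -7*x_1 to the remainder.
  leading term x_2: subtract (-2)·f_2 from 6*x_2 + 6 → 0
  remainder -7*x_1 ≠ 0; add h_4 = -7*x_1 to the basis.

The other S-polynomials (S(f_1,f_3), S(f_2,f_3), S(f_1,h_4), S(f_2,h_4), S(f_3,h_4)) all reduce to 0 modulo the current basis, so we have a Gröbner basis.
Inter-reduce: drop elements whose leading term is divisible by another's, tail-reduce, and make monic.
Reduced Gröbner basis: {x_1, x_2 + 1}.
Label its elements g_1 = x_1, g_2 = x_2 + 1.

Reduce p = -5*x_1**2*x_2 + 4/3*x_1**2 - 8*x_1*x_2**2 - 7/4*x_1*x_2 modulo G:
  leading term x_1**2*x_2: subtract (-5*x_1*x_2)·g_1 from -5*x_1**2*x_2 + 4/3*x_1**2 - 8*x_1*x_2**2 - 7/4*x_1*x_2 → 4/3*x_1**2 - 8*x_1*x_2**2 - 7/4*x_1*x_2
  leading term x_1**2: subtract (4/3*x_1)·g_1 from 4/3*x_1**2 - 8*x_1*x_2**2 - 7/4*x_1*x_2 → -8*x_1*x_2**2 - 7/4*x_1*x_2
  leading term x_1*x_2**2: subtract (-8*x_2**2)·g_1 from -8*x_1*x_2**2 - 7/4*x_1*x_2 → -7/4*x_1*x_2
  leading term x_1*x_2: subtract (-7/4*x_2)·g_1 from -7/4*x_1*x_2 → 0
  normal form = 0.
Since the normal form is 0, p ∈ I.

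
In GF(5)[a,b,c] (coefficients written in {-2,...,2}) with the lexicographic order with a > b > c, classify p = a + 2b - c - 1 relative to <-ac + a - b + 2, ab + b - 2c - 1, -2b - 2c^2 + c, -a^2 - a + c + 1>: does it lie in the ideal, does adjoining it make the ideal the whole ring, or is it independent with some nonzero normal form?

a + 2b - c - 1 lies in I (it reduces to 0).

First compute the reduced Gröbner basis of I by Buchberger's algorithm.
f_1 = -ac + a - b + 2, LT = ac.
f_2 = ab + b - 2c - 1, LT = ab.
f_3 = -2b - 2c^2 + c, LT = b.
f_4 = -a^2 - a + c + 1, LT = a^2.

S(f_1,f_2): lcm = abc. S = -ab + b^2 - bc - 2b + 2c^2 + c.
  leading term ab: subtract (-1)·f_2 from -ab + b^2 - bc - 2b + 2c^2 + c → b^2 - bc - b + 2c^2 - c - 1
  leading term b^2: subtract (2b)·f_3 from b^2 - bc - b + 2c^2 - c - 1 → -bc^2 + 2bc - b + 2c^2 - c - 1
  leading term bc^2: subtract (-2c^2)·f_3 from -bc^2 + 2bc - b + 2c^2 - c - 1 → 2bc - b + c^4 + 2c^3 + 2c^2 - c - 1
  leading term bc: subtract (-c)·f_3 from 2bc - b + c^4 + 2c^3 + 2c^2 - c - 1 → -b + c^4 - 2c^2 - c - 1
  leading term b: subtract (-2)·f_3 from -b + c^4 - 2c^2 - c - 1 → c^4 - c^2 + c - 1
  leading term c^4: no divisor's leading term divides it; move c^4 to the remainder.
  leading term c^2: no divisor's leading term divides it; move -c^2 to the remainder.
  leading term c: no divisor's leading term divides it; move c to the remainder.
  leading term 1: no divisor's leading term divides it; move -1 to the remainder.
  remainder c^4 - c^2 + c - 1 ≠ 0; add h_5 = c^4 - c^2 + c - 1 to the basis.

S(f_1,f_4): lcm = a^2c. S = -a^2 + ab - ac - 2a + c^2 + c.
  leading term a^2: subtract (1)·f_4 from -a^2 + ab - ac - 2a + c^2 + c → ab - ac - a + c^2 - 1
  leading term ab: subtract (1)·f_2 from ab - ac - a + c^2 - 1 → -ac - a - b + c^2 + 2c
  leading term ac: subtract (1)·f_1 from -ac - a - b + c^2 + 2c → -2a + c^2 + 2c - 2
  leading term a: no divisor's leading term divides it; move -2a to the remainder.
  leading term c^2: no divisor's leading term divides it; move c^2 to the remainder.
  leading term c: no divisor's leading term divides it; move 2c to the remainder.
  leading term 1: no divisor's leading term divides it; move -2 to the remainder.
  remainder -2a + c^2 + 2c - 2 ≠ 0; add h_6 = -2a + c^2 + 2c - 2 to the basis.

S(f_2,f_3): lcm = ab. S = -ac^2 - 2ac + b - 2c - 1.
  leading term ac^2: subtract (c)·f_1 from -ac^2 - 2ac + b - 2c - 1 → 2ac + bc + b + c - 1
  leading term ac: subtract (-2)·f_1 from 2ac + bc + b + c - 1 → 2a + bc - b + c - 2
  leading term a: subtract (-1)·h_6 from 2a + bc - b + c - 2 → bc - b + c^2 - 2c + 1
  leading term bc: subtract (2c)·f_3 from bc - b + c^2 - 2c + 1 → -b - c^3 - c^2 - 2c + 1
  leading term b: subtract (-2)·f_3 from -b - c^3 - c^2 - 2c + 1 → -c^3 + 1
  leading term c^3: no divisor's leading term divides it; move -c^3 to the remainder.
  leading term 1: no divisor's leading term divides it; move 1 to the remainder.
  remainder -c^3 + 1 ≠ 0; add h_7 = -c^3 + 1 to the basis.

S(f_2,f_4): lcm = a^2b. S = -2ac - a + bc + b.
  leading term ac: subtract (2)·f_1 from -2ac - a + bc + b → 2a + bc - 2b + 1
  leading term a: subtract (-1)·h_6 from 2a + bc - 2b + 1 → bc - 2b + c^2 + 2c - 1
  leading term bc: subtract (2c)·f_3 from bc - 2b + c^2 + 2c - 1 → -2b - c^3 - c^2 + 2c - 1
  leading term b: subtract (1)·f_3 from -2b - c^3 - c^2 + 2c - 1 → -c^3 + c^2 + c - 1
  leading term c^3: subtract (1)·h_7 from -c^3 + c^2 + c - 1 → c^2 + c - 2
  leading term c^2: no divisor's leading term divides it; move c^2 to the remainder.
  leading term c: no divisor's leading term divides it; move c to the remainder.
  leading term 1: no divisor's leading term divides it; move -2 to the remainder.
  remainder c^2 + c - 2 ≠ 0; add h_8 = c^2 + c - 2 to the basis.

S(f_1,h_6): lcm = ac. S = -a + b - 2c^3 + c^2 - c - 2.
  leading term a: subtract (-2)·h_6 from -a + b - 2c^3 + c^2 - c - 2 → b - 2c^3 - 2c^2 - 2c - 1
  leading term b: subtract (2)·f_3 from b - 2c^3 - 2c^2 - 2c - 1 → -2c^3 + 2c^2 + c - 1
  leading term c^3: subtract (2)·h_7 from -2c^3 + 2c^2 + c - 1 → 2c^2 + c + 2
  leading term c^2: subtract (2)·h_8 from 2c^2 + c + 2 → -c + 1
  leading term c: no divisor's leading term divides it; move -c to the remainder.
  leading term 1: no divisor's leading term divides it; move 1 to the remainder.
  remainder -c + 1 ≠ 0; add h_9 = -c + 1 to the basis.

The other S-polynomials (S(f_1,f_3), S(f_3,f_4), S(f_1,h_5), S(f_2,h_5), S(f_3,h_5), S(f_4,h_5), S(f_2,h_6), S(f_3,h_6), S(f_4,h_6), S(h_5,h_6), S(f_1,h_7), S(f_2,h_7), S(f_3,h_7), S(f_4,h_7), S(h_5,h_7), S(h_6,h_7), S(f_1,h_8), S(f_2,h_8), S(f_3,h_8), S(f_4,h_8), S(h_5,h_8), S(h_6,h_8), S(h_7,h_8), S(f_1,h_9), S(f_2,h_9), S(f_3,h_9), S(f_4,h_9), S(h_5,h_9), S(h_6,h_9), S(h_7,h_9), S(h_8,h_9)) all reduce to 0 modulo the current basis, so we have a Gröbner basis.
Inter-reduce: drop elements whose leading term is divisible by another's, tail-reduce, and make monic.
Reduced Gröbner basis: {a + 2, b - 2, c - 1}.
Label its elements g_1 = a + 2, g_2 = b - 2, g_3 = c - 1.

Reduce p = a + 2b - c - 1 modulo G:
  leading term a: subtract (1)·g_1 from a + 2b - c - 1 → 2b - c + 2
  leading term b: subtract (2)·g_2 from 2b - c + 2 → -c + 1
  leading term c: subtract (-1)·g_3 from -c + 1 → 0
  normal form = 0.
Since the normal form is 0, p ∈ I.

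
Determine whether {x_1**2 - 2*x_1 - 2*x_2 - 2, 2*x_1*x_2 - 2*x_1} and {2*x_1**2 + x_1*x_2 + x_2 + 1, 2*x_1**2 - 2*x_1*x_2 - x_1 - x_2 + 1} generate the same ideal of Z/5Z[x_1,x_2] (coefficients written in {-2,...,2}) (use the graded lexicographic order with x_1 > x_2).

No, the ideals differ.

Two ideals are equal iff their reduced Gröbner bases coincide (the reduced basis is unique for a fixed ordering).
Buchberger on the first generating set:
f_1 = x_1**2 - 2*x_1 - 2*x_2 - 2, LT = x_1**2.
f_2 = 2*x_1*x_2 - 2*x_1, LT = x_1*x_2.

S(f_1,f_2): lcm = x_1**2*x_2. S = x_1**2 - 2*x_1*x_2 - 2*x_2**2 - 2*x_2.
  leading term x_1**2: subtract (1)·f_1 from x_1**2 - 2*x_1*x_2 - 2*x_2**2 - 2*x_2 → -2*x_1*x_2 - 2*x_2**2 + 2*x_1 + 2
  leading term x_1*x_2: subtract (-1)·f_2 from -2*x_1*x_2 - 2*x_2**2 + 2*x_1 + 2 → -2*x_2**2 + 2
  leading term x_2**2: no divisor's leading term divides it; move -2*x_2**2 to the remainder.
  leading term 1: no divisor's leading term divides it; move 2 to the remainder.
  remainder -2*x_2**2 + 2 ≠ 0; add g_3 = -2*x_2**2 + 2 to the basis.

The other S-polynomials (S(f_1,g_3), S(f_2,g_3)) all reduce to 0 modulo the current basis, so we have a Gröbner basis.
Inter-reduce: drop elements whose leading term is divisible by another's, tail-reduce, and make monic.
Reduced Gröbner basis: {x_1**2 - 2*x_1 - 2*x_2 - 2, x_1*x_2 - x_1, x_2**2 - 1}.

Buchberger on the second generating set:
h_1 = 2*x_1**2 + x_1*x_2 + x_2 + 1, LT = x_1**2.
h_2 = 2*x_1**2 - 2*x_1*x_2 - x_1 - x_2 + 1, LT = x_1**2.

S(h_1,h_2): lcm = x_1**2. S = -x_1*x_2 - 2*x_1 + x_2.
  leading term x_1*x_2: no divisor's leading term divides it; move -x_1*x_2 to the remainder.
  leading term x_1: no divisor's leading term divides it; move -2*x_1 to the remainder.
  leading term x_2: no divisor's leading term divides it; move x_2 to the remainder.
  remainder -x_1*x_2 - 2*x_1 + x_2 ≠ 0; add k_3 = -x_1*x_2 - 2*x_1 + x_2 to the basis.

S(h_1,k_3): lcm = x_1**2*x_2. S = -2*x_1*x_2**2 - 2*x_1**2 + x_1*x_2 - 2*x_2**2 - 2*x_2.
  leading term x_1*x_2**2: subtract (2*x_2)·k_3 from -2*x_1*x_2**2 - 2*x_1**2 + x_1*x_2 - 2*x_2**2 - 2*x_2 → -2*x_1**2 + x_2**2 - 2*x_2
  leading term x_1**2: subtract (-1)·h_1 from -2*x_1**2 + x_2**2 - 2*x_2 → x_1*x_2 + x_2**2 - x_2 + 1
  leading term x_1*x_2: subtract (-1)·k_3 from x_1*x_2 + x_2**2 - x_2 + 1 → x_2**2 - 2*x_1 + 1
  leading term x_2**2: no divisor's leading term divides it; move x_2**2 to the remainder.
  leading term x_1: no divisor's leading term divides it; move -2*x_1 to the remainder.
  leading term 1: no divisor's leading term divides it; move 1 to the remainder.
  remainder x_2**2 - 2*x_1 + 1 ≠ 0; add k_4 = x_2**2 - 2*x_1 + 1 to the basis.

The other S-polynomials (S(h_2,k_3), S(h_1,k_4), S(h_2,k_4), S(k_3,k_4)) all reduce to 0 modulo the current basis, so we have a Gröbner basis.
Inter-reduce: drop elements whose leading term is divisible by another's, tail-reduce, and make monic.
Reduced Gröbner basis: {x_1**2 - x_1 + x_2 - 2, x_1*x_2 + 2*x_1 - x_2, x_2**2 - 2*x_1 + 1}.

These differ, so the ideals are not equal.
The same test decides containment: I ⊆ J iff every generator of I reduces to 0 modulo a Gröbner basis of J.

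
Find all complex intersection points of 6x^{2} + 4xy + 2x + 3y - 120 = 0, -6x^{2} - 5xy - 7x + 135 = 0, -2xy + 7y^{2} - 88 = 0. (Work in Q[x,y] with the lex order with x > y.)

{(3, 4)}

Compute a lex Gröbner basis by Buchberger's algorithm.
f_1 = 6x^{2} + 4xy + 2x + 3y - 120, LT = x^{2}.
f_2 = -6x^{2} - 5xy - 7x + 135, LT = x^{2}.
f_3 = -2xy + 7y^{2} - 88, LT = xy.

S(f_1,f_2): lcm = x^{2}. S = -\tfrac{1}{6}xy - \tfrac{5}{6}x + \tfrac{1}{2}y + \tfrac{5}{2}.
  leading term xy: subtract (\tfrac{1}{12})·f_3 from -\tfrac{1}{6}xy - \tfrac{5}{6}x + \tfrac{1}{2}y + \tfrac{5}{2} → -\tfrac{5}{6}x - \tfrac{7}{12}y^{2} + \tfrac{1}{2}y + \tfrac{59}{6}
  leading term x: no divisor's leading term divides it; move -\tfrac{5}{6}x to the remainder.
  leading term y^{2}: no divisor's leading term divides it; move -\tfrac{7}{12}y^{2} to the remainder.
  leading term y: no divisor's leading term divides it; move \tfrac{1}{2}y to the remainder.
  leading term 1: no divisor's leading term divides it; move \tfrac{59}{6} to the remainder.
  remainder -\tfrac{5}{6}x - \tfrac{7}{12}y^{2} + \tfrac{1}{2}y + \tfrac{59}{6} ≠ 0; add h_4 = -\tfrac{5}{6}x - \tfrac{7}{12}y^{2} + \tfrac{1}{2}y + \tfrac{59}{6} to the basis.

S(f_1,f_3): lcm = x^{2}y. S = \tfrac{25}{6}xy^{2} + \tfrac{1}{3}xy - 44x + \tfrac{1}{2}y^{2} - 20y.
  leading term xy^{2}: subtract (-\tfrac{25}{12}y)·f_3 from \tfrac{25}{6}xy^{2} + \tfrac{1}{3}xy - 44x + \tfrac{1}{2}y^{2} - 20y → \tfrac{1}{3}xy - 44x + \tfrac{175}{12}y^{3} + \tfrac{1}{2}y^{2} - \tfrac{610}{3}y
  leading term xy: subtract (-\tfrac{1}{6})·f_3 from \tfrac{1}{3}xy - 44x + \tfrac{175}{12}y^{3} + \tfrac{1}{2}y^{2} - \tfrac{610}{3}y → -44x + \tfrac{175}{12}y^{3} + \tfrac{5}{3}y^{2} - \tfrac{610}{3}y - \tfrac{44}{3}
  leading term x: subtract (\tfrac{264}{5})·h_4 from -44x + \tfrac{175}{12}y^{3} + \tfrac{5}{3}y^{2} - \tfrac{610}{3}y - \tfrac{44}{3} → \tfrac{175}{12}y^{3} + \tfrac{487}{15}y^{2} - \tfrac{3446}{15}y - \tfrac{8008}{15}
  leading term y^{3}: no divisor's leading term divides it; move \tfrac{175}{12}y^{3} to the remainder.
  leading term y^{2}: no divisor's leading term divides it; move \tfrac{487}{15}y^{2} to the remainder.
  leading term y: no divisor's leading term divides it; move -\tfrac{3446}{15}y to the remainder.
  leading term 1: no divisor's leading term divides it; move -\tfrac{8008}{15} to the remainder.
  remainder \tfrac{175}{12}y^{3} + \tfrac{487}{15}y^{2} - \tfrac{3446}{15}y - \tfrac{8008}{15} ≠ 0; add h_5 = \tfrac{175}{12}y^{3} + \tfrac{487}{15}y^{2} - \tfrac{3446}{15}y - \tfrac{8008}{15} to the basis.

S(f_2,f_3): lcm = x^{2}y. S = \tfrac{13}{3}xy^{2} + \tfrac{7}{6}xy - 44x - \tfrac{45}{2}y.
  leading term xy^{2}: subtract (-\tfrac{13}{6}y)·f_3 from \tfrac{13}{3}xy^{2} + \tfrac{7}{6}xy - 44x - \tfrac{45}{2}y → \tfrac{7}{6}xy - 44x + \tfrac{91}{6}y^{3} - \tfrac{1279}{6}y
  leading term xy: subtract (-\tfrac{7}{12})·f_3 from \tfrac{7}{6}xy - 44x + \tfrac{91}{6}y^{3} - \tfrac{1279}{6}y → -44x + \tfrac{91}{6}y^{3} + \tfrac{49}{12}y^{2} - \tfrac{1279}{6}y - \tfrac{154}{3}
  leading term x: subtract (\tfrac{264}{5})·h_4 from -44x + \tfrac{91}{6}y^{3} + \tfrac{49}{12}y^{2} - \tfrac{1279}{6}y - \tfrac{154}{3} → \tfrac{91}{6}y^{3} + \tfrac{2093}{60}y^{2} - \tfrac{7187}{30}y - \tfrac{8558}{15}
  leading term y^{3}: subtract (\tfrac{26}{25})·h_5 from \tfrac{91}{6}y^{3} + \tfrac{2093}{60}y^{2} - \tfrac{7187}{30}y - \tfrac{8558}{15} → \tfrac{559}{500}y^{2} - \tfrac{161}{250}y - \tfrac{1914}{125}
  leading term y^{2}: no divisor's leading term divides it; move \tfrac{559}{500}y^{2} to the remainder.
  leading term y: no divisor's leading term divides it; move -\tfrac{161}{250}y to the remainder.
  leading term 1: no divisor's leading term divides it; move -\tfrac{1914}{125} to the remainder.
  remainder \tfrac{559}{500}y^{2} - \tfrac{161}{250}y - \tfrac{1914}{125} ≠ 0; add h_6 = \tfrac{559}{500}y^{2} - \tfrac{161}{250}y - \tfrac{1914}{125} to the basis.

S(f_1,h_4): lcm = x^{2}. S = -\tfrac{7}{10}xy^{2} + \tfrac{19}{15}xy + \tfrac{182}{15}x + \tfrac{1}{2}y - 20.
  leading term xy^{2}: subtract (\tfrac{7}{20}y)·f_3 from -\tfrac{7}{10}xy^{2} + \tfrac{19}{15}xy + \tfrac{182}{15}x + \tfrac{1}{2}y - 20 → \tfrac{19}{15}xy + \tfrac{182}{15}x - \tfrac{49}{20}y^{3} + \tfrac{313}{10}y - 20
  leading term xy: subtract (-\tfrac{19}{30})·f_3 from \tfrac{19}{15}xy + \tfrac{182}{15}x - \tfrac{49}{20}y^{3} + \tfrac{313}{10}y - 20 → \tfrac{182}{15}x - \tfrac{49}{20}y^{3} + \tfrac{133}{30}y^{2} + \tfrac{313}{10}y - \tfrac{1136}{15}
  leading term x: subtract (-\tfrac{364}{25})·h_4 from \tfrac{182}{15}x - \tfrac{49}{20}y^{3} + \tfrac{133}{30}y^{2} + \tfrac{313}{10}y - \tfrac{1136}{15} → -\tfrac{49}{20}y^{3} - \tfrac{203}{50}y^{2} + \tfrac{1929}{50}y + \tfrac{1686}{25}
  leading term y^{3}: subtract (-\tfrac{21}{125})·h_5 from -\tfrac{49}{20}y^{3} - \tfrac{203}{50}y^{2} + \tfrac{1929}{50}y + \tfrac{1686}{25} → \tfrac{1743}{1250}y^{2} - \tfrac{19}{1250}y - \tfrac{13906}{625}
  leading term y^{2}: subtract (\tfrac{3486}{2795})·h_6 from \tfrac{1743}{1250}y^{2} - \tfrac{19}{1250}y - \tfrac{13906}{625} → \tfrac{881}{1118}y - \tfrac{1762}{559}
  leading term y: no divisor's leading term divides it; move \tfrac{881}{1118}y to the remainder.
  leading term 1: no divisor's leading term divides it; move -\tfrac{1762}{559} to the remainder.
  remainder \tfrac{881}{1118}y - \tfrac{1762}{559} ≠ 0; add h_7 = \tfrac{881}{1118}y - \tfrac{1762}{559} to the basis.

The other S-polynomials (S(f_2,h_4), S(f_3,h_4), S(f_1,h_5), S(f_2,h_5), S(f_3,h_5), S(h_4,h_5), S(f_1,h_6), S(f_2,h_6), S(f_3,h_6), S(h_4,h_6), S(h_5,h_6), S(f_1,h_7), S(f_2,h_7), S(f_3,h_7), S(h_4,h_7), S(h_5,h_7), S(h_6,h_7)) all reduce to 0 modulo the current basis, so we have a Gröbner basis.
Inter-reduce: drop elements whose leading term is divisible by another's, tail-reduce, and make monic.
Reduced Gröbner basis: {x - 3, y - 4}.

The lex basis is triangular: the last element involves only y. Solving y - 4 = 0 gives y ∈ {4}; substituting each value into the earlier elements determines the remaining variables.
  y = 4: the earlier basis element becomes x - 3 = 0, giving x = 3 — point (3, 4).
This is the nonlinear analogue of row-reducing a linear system.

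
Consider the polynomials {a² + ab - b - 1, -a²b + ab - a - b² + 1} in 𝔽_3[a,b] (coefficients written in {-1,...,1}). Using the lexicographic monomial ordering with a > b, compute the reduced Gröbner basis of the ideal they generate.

f_1 = a² + ab - b - 1, LT = a².
f_2 = -a²b + ab - a - b² + 1, LT = a²b.

S(f_1,f_2): lcm = a²b. S = ab² + ab - a + b² - b + 1.
  reduce S modulo (f_1, f_2):
  remainder ab² + ab - a + b² - b + 1 ≠ 0; add g_3 = ab² + ab - a + b² - b + 1 to the basis.

S(f_1,g_3): lcm = a²b². S = -a²b + a² + ab³ - ab² + ab - a - b³ - b².
  reduce S modulo (f_1, f_2, g_3):
  remainder -ab + a + b³ + b - 1 ≠ 0; add g_4 = -ab + a + b³ + b - 1 to the basis.

S(g_3,g_4): lcm = ab². S = -ab - a + b⁴ - b² + b + 1.
  reduce S modulo (f_1, f_2, g_3, g_4):
  remainder a + b⁴ - b³ - b² - 1 ≠ 0; add g_5 = a + b⁴ - b³ - b² - 1 to the basis.

S(f_2,g_5): lcm = a²b. S = -ab⁵ + ab⁴ + ab³ + a + b² - 1.
  reduce S modulo (f_1, f_2, g_3, g_4, g_5):
  remainder b⁵ + b⁴ + b³ + b² ≠ 0; add g_6 = b⁵ + b⁴ + b³ + b² to the basis.

The other S-polynomials (S(f_2,g_3), S(f_1,g_4), S(f_2,g_4), S(f_1,g_5), S(g_3,g_5), S(g_4,g_5), S(f_1,g_6), S(f_2,g_6), S(g_3,g_6), S(g_4,g_6), S(g_5,g_6)) all reduce to 0 modulo the current basis, so we have a Gröbner basis.
Inter-reduce: drop elements whose leading term is divisible by another's, tail-reduce, and make monic.

G = {a + b⁴ - b³ - b² - 1, b⁵ + b⁴ + b³ + b²}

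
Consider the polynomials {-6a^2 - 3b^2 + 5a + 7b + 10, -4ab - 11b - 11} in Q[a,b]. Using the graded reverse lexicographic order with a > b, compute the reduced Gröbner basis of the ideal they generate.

G = {b^3 - 7/3b^2 - 11/2a + 131/8b + 473/24, a^2 + 1/2b^2 - 5/6a - 7/6b - 5/3, ab + 11/4b + 11/4}

Buchberger's algorithm terminates because the ascending chain of leading-term ideals stabilizes.

f_1 = -6a^2 - 3b^2 + 5a + 7b + 10, LT = a^2.
f_2 = -4ab - 11b - 11, LT = ab.

S(f_1,f_2): lcm = a^2b. S = 1/2b^3 - 43/12ab - 7/6b^2 - 11/4a - 5/3b.
  leading term b^3: no divisor's leading term divides it; move 1/2b^3 to the remainder.
  leading term ab: subtract (43/48)·f_2 from -43/12ab - 7/6b^2 - 11/4a - 5/3b → -7/6b^2 - 11/4a + 131/16b + 473/48
  leading term b^2: no divisor's leading term divides it; move -7/6b^2 to the remainder.
  leading term a: no divisor's leading term divides it; move -11/4a to the remainder.
  leading term b: no divisor's leading term divides it; move 131/16b to the remainder.
  leading term 1: no divisor's leading term divides it; move 473/48 to the remainder.
  remainder 1/2b^3 - 7/6b^2 - 11/4a + 131/16b + 473/48 ≠ 0; add g_3 = 1/2b^3 - 7/6b^2 - 11/4a + 131/16b + 473/48 to the basis.

S(f_1,g_3): leading monomials are coprime, so the S-polynomial reduces to 0 (Buchberger's first criterion).
S(f_2,g_3): lcm = ab^3. S = 7/3ab^2 + 11/4b^3 + 11/2a^2 - 131/8ab + 11/4b^2 - 473/24a.
  leading term ab^2: subtract (-7/12b)·f_2 from 7/3ab^2 + 11/4b^3 + 11/2a^2 - 131/8ab + 11/4b^2 - 473/24a → 11/4b^3 + 11/2a^2 - 131/8ab - 11/3b^2 - 473/24a - 77/12b
  leading term b^3: subtract (11/2)·g_3 from 11/4b^3 + 11/2a^2 - 131/8ab - 11/3b^2 - 473/24a - 77/12b → 11/2a^2 - 131/8ab + 11/4b^2 - 55/12a - 4939/96b - 5203/96
  leading term a^2: subtract (-11/12)·f_1 from 11/2a^2 - 131/8ab + 11/4b^2 - 55/12a - 4939/96b - 5203/96 → -131/8ab - 1441/32b - 1441/32
  leading term ab: subtract (131/32)·f_2 from -131/8ab - 1441/32b - 1441/32 → 0
  remainder 0.

Every S-polynomial of the final basis reduces to 0, so we have a Gröbner basis.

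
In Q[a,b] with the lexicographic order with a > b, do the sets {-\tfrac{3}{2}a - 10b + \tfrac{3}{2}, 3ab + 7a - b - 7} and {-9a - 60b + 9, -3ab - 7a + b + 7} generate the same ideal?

Yes, the ideals are equal.

Equality of ideals is decidable: compute both reduced Gröbner bases (unique for the ordering) and check whether they agree.
Buchberger on the first generating set:
f_1 = -\tfrac{3}{2}a - 10b + \tfrac{3}{2}, LT = a.
f_2 = 3ab + 7a - b - 7, LT = ab.

S(f_1,f_2): lcm = ab. S = -\tfrac{7}{3}a + \tfrac{20}{3}b^{2} - \tfrac{2}{3}b + \tfrac{7}{3}.
  reduce S modulo (f_1, f_2):
  remainder \tfrac{20}{3}b^{2} + \tfrac{134}{9}b ≠ 0; add g_3 = \tfrac{20}{3}b^{2} + \tfrac{134}{9}b to the basis.

The other S-polynomials (S(f_1,g_3), S(f_2,g_3)) all reduce to 0 modulo the current basis, so we have a Gröbner basis.
Inter-reduce: drop elements whose leading term is divisible by another's, tail-reduce, and make monic.
Reduced Gröbner basis: {a + \tfrac{20}{3}b - 1, b^{2} + \tfrac{67}{30}b}.

Buchberger on the second generating set:
h_1 = -9a - 60b + 9, LT = a.
h_2 = -3ab - 7a + b + 7, LT = ab.

S(h_1,h_2): lcm = ab. S = -\tfrac{7}{3}a + \tfrac{20}{3}b^{2} - \tfrac{2}{3}b + \tfrac{7}{3}.
  reduce S modulo (h_1, h_2):
  remainder \tfrac{20}{3}b^{2} + \tfrac{134}{9}b ≠ 0; add k_3 = \tfrac{20}{3}b^{2} + \tfrac{134}{9}b to the basis.

The other S-polynomials (S(h_1,k_3), S(h_2,k_3)) all reduce to 0 modulo the current basis, so we have a Gröbner basis.
Inter-reduce: drop elements whose leading term is divisible by another's, tail-reduce, and make monic.
Reduced Gröbner basis: {a + \tfrac{20}{3}b - 1, b^{2} + \tfrac{67}{30}b}.

The two bases agree; hence the ideals are identical.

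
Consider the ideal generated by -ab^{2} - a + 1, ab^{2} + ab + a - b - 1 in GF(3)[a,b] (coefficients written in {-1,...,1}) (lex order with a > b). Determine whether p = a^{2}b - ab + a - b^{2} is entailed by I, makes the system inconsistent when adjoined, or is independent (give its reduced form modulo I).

First compute the reduced Gröbner basis of I by Buchberger's algorithm.
f_1 = -ab^{2} - a + 1, LT = ab^{2}.
f_2 = ab^{2} + ab + a - b - 1, LT = ab^{2}.

S(f_1,f_2): lcm = ab^{2}. S = -ab + b.
  reduce S modulo (f_1, f_2):
  remainder -ab + b ≠ 0; add h_3 = -ab + b to the basis.

S(f_1,h_3): lcm = ab^{2}. S = a + b^{2} - 1.
  reduce S modulo (f_1, f_2, h_3):
  remainder a + b^{2} - 1 ≠ 0; add h_4 = a + b^{2} - 1 to the basis.

S(f_1,h_4): lcm = ab^{2}. S = a - b^{4} + b^{2} - 1.
  reduce S modulo (f_1, f_2, h_3, h_4):
  remainder -b^{4} ≠ 0; add h_5 = -b^{4} to the basis.

S(h_3,h_4): lcm = ab. S = -b^{3}.
  reduce S modulo (f_1, f_2, h_3, h_4, h_5):
  remainder -b^{3} ≠ 0; add h_6 = -b^{3} to the basis.

The other S-polynomials (S(f_2,h_3), S(f_2,h_4), S(f_1,h_5), S(f_2,h_5), S(h_3,h_5), S(h_4,h_5), S(f_1,h_6), S(f_2,h_6), S(h_3,h_6), S(h_4,h_6), S(h_5,h_6)) all reduce to 0 modulo the current basis, so we have a Gröbner basis.
Inter-reduce: drop elements whose leading term is divisible by another's, tail-reduce, and make monic.
Reduced Gröbner basis: {a + b^{2} - 1, b^{3}}.
Label its elements g_1 = a + b^{2} - 1, g_2 = b^{3}.

Reduce p = a^{2}b - ab + a - b^{2} modulo G:
  leading term a^{2}b: subtract (ab)·g_1 from a^{2}b - ab + a - b^{2} → -ab^{3} + a - b^{2}
  leading term ab^{3}: subtract (-b^{3})·g_1 from -ab^{3} + a - b^{2} → a + b^{5} - b^{3} - b^{2}
  leading term a: subtract (1)·g_1 from a + b^{5} - b^{3} - b^{2} → b^{5} - b^{3} + b^{2} + 1
  leading term b^{5}: subtract (b^{2})·g_2 from b^{5} - b^{3} + b^{2} + 1 → -b^{3} + b^{2} + 1
  leading term b^{3}: subtract (-1)·g_2 from -b^{3} + b^{2} + 1 → b^{2} + 1
  leading term b^{2}: no divisor's leading term divides it; move b^{2} to the remainder.
  leading term 1: no divisor's leading term divides it; move 1 to the remainder.
  normal form = b^{2} + 1.
The normal form is nonzero, so p ∉ I. Since p minus its normal form lies in I, I + (p) = I + (r) where r = b^{2} + 1; decide whether this ideal is the whole ring.
Run Buchberger on G together with r (pairs among the g_i already reduce to 0 since G is a Gröbner basis):
g_1 = a + b^{2} - 1, LT = a.
g_2 = b^{3}, LT = b^{3}.
r = b^{2} + 1, LT = b^{2}.

S(g_2,r): lcm = b^{3}. S = -b.
  reduce S modulo (g_1, g_2, r):
  remainder -b ≠ 0; add m_4 = -b to the basis.

S(r,m_4): lcm = b^{2}. S = 1.
  reduce S modulo (g_1, g_2, r, m_4):
  remainder 1 ≠ 0; add m_5 = 1 to the basis.

The other S-polynomials (S(g_1,g_2), S(g_1,r), S(g_1,m_4), S(g_2,m_4), S(g_1,m_5), S(g_2,m_5), S(r,m_5), S(m_4,m_5)) all reduce to 0 modulo the current basis, so we have a Gröbner basis.
Inter-reduce: drop elements whose leading term is divisible by another's, tail-reduce, and make monic.
Reduced Gröbner basis: {1}.
The reduced Gröbner basis of I + (p) is {1}: the ideal is the whole ring, so the enlarged system has no common solution — adjoining p is inconsistent.

Ideal membership is decidable via reduction modulo a Gröbner basis.

Adjoining a^{2}b - ab + a - b^{2} makes the ideal the whole ring: the system is inconsistent.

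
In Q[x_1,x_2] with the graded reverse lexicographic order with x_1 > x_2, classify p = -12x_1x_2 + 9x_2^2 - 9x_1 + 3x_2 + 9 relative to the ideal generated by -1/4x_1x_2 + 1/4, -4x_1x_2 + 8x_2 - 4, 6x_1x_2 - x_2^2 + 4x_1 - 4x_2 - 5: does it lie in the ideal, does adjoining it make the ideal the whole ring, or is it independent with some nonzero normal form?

First compute the reduced Gröbner basis of I by Buchberger's algorithm.
f_1 = -1/4x_1x_2 + 1/4, LT = x_1x_2.
f_2 = -4x_1x_2 + 8x_2 - 4, LT = x_1x_2.
f_3 = 6x_1x_2 - x_2^2 + 4x_1 - 4x_2 - 5, LT = x_1x_2.

S(f_1,f_2): lcm = x_1x_2. S = 2x_2 - 2.
  reduce S modulo (f_1, f_2, f_3):
  remainder 2x_2 - 2 ≠ 0; add h_4 = 2x_2 - 2 to the basis.

S(f_1,f_3): lcm = x_1x_2. S = 1/6x_2^2 - 2/3x_1 + 2/3x_2 - 1/6.
  reduce S modulo (f_1, f_2, f_3, h_4):
  remainder -2/3x_1 + 2/3 ≠ 0; add h_5 = -2/3x_1 + 2/3 to the basis.

The other S-polynomials (S(f_2,f_3), S(f_1,h_4), S(f_2,h_4), S(f_3,h_4), S(f_1,h_5), S(f_2,h_5), S(f_3,h_5), S(h_4,h_5)) all reduce to 0 modulo the current basis, so we have a Gröbner basis.
Inter-reduce: drop elements whose leading term is divisible by another's, tail-reduce, and make monic.
Reduced Gröbner basis: {x_1 - 1, x_2 - 1}.
Label its elements g_1 = x_1 - 1, g_2 = x_2 - 1.

Reduce p = -12x_1x_2 + 9x_2^2 - 9x_1 + 3x_2 + 9 modulo G:
  leading term x_1x_2: subtract (-12x_2)·g_1 from -12x_1x_2 + 9x_2^2 - 9x_1 + 3x_2 + 9 → 9x_2^2 - 9x_1 - 9x_2 + 9
  leading term x_2^2: subtract (9x_2)·g_2 from 9x_2^2 - 9x_1 - 9x_2 + 9 → -9x_1 + 9
  leading term x_1: subtract (-9)·g_1 from -9x_1 + 9 → 0
  normal form = 0.
Since the normal form is 0, p ∈ I.

-12x_1x_2 + 9x_2^2 - 9x_1 + 3x_2 + 9 lies in I (it reduces to 0).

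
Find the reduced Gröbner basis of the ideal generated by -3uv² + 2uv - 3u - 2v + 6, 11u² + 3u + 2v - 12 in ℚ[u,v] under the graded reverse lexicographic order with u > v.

G = {uv² - ⅔uv + u + ⅔v - 2, v³ - 11/3uv - 20/3v² + 11u + 4v - 3, u² + 3/11u + 2/11v - 12/11}

This is the nonlinear analogue of row-reducing a linear system.

f_1 = -3uv² + 2uv - 3u - 2v + 6, LT = uv².
f_2 = 11u² + 3u + 2v - 12, LT = u².

S(f_1,f_2): lcm = u²v². S = -⅔u²v - 3/11uv² - 2/11v³ + u² + ⅔uv + 12/11v² - 2u.
  leading term u²v: subtract (-2/33v)·f_2 from -⅔u²v - 3/11uv² - 2/11v³ + u² + ⅔uv + 12/11v² - 2u → -3/11uv² - 2/11v³ + u² + 28/33uv + 40/33v² - 2u - 8/11v
  leading term uv²: subtract (1/11)·f_1 from -3/11uv² - 2/11v³ + u² + 28/33uv + 40/33v² - 2u - 8/11v → -2/11v³ + u² + ⅔uv + 40/33v² - 19/11u - 6/11v - 6/11
  leading term v³: no divisor's leading term divides it; move -2/11v³ to the remainder.
  leading term u²: subtract (1/11)·f_2 from u² + ⅔uv + 40/33v² - 19/11u - 6/11v - 6/11 → ⅔uv + 40/33v² - 2u - 8/11v + 6/11
  leading term uv: no divisor's leading term divides it; move ⅔uv to the remainder.
  leading term v²: no divisor's leading term divides it; move 40/33v² to the remainder.
  leading term u: no divisor's leading term divides it; move -2u to the remainder.
  leading term v: no divisor's leading term divides it; move -8/11v to the remainder.
  leading term 1: no divisor's leading term divides it; move 6/11 to the remainder.
  remainder -2/11v³ + ⅔uv + 40/33v² - 2u - 8/11v + 6/11 ≠ 0; add g_3 = -2/11v³ + ⅔uv + 40/33v² - 2u - 8/11v + 6/11 to the basis.

The other S-polynomials (S(f_1,g_3), S(f_2,g_3)) all reduce to 0 modulo the current basis, so we have a Gröbner basis.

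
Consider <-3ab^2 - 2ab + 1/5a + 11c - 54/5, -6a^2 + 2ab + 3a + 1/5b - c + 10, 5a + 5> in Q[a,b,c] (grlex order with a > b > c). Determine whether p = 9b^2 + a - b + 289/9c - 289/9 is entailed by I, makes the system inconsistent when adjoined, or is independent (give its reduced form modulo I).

First compute the reduced Gröbner basis of I by Buchberger's algorithm.
f_1 = -3ab^2 - 2ab + 1/5a + 11c - 54/5, LT = ab^2.
f_2 = -6a^2 + 2ab + 3a + 1/5b - c + 10, LT = a^2.
f_3 = 5a + 5, LT = a.

S(f_1,f_2): lcm = a^2b^2. S = 1/3ab^3 + 2/3a^2b + 1/2ab^2 + 1/30b^3 - 1/6b^2c - 1/15a^2 - 11/3ac + 5/3b^2 + 18/5a.
  leading term ab^3: subtract (-1/9b)·f_1 from 1/3ab^3 + 2/3a^2b + 1/2ab^2 + 1/30b^3 - 1/6b^2c - 1/15a^2 - 11/3ac + 5/3b^2 + 18/5a → 2/3a^2b + 5/18ab^2 + 1/30b^3 - 1/6b^2c - 1/15a^2 + 1/45ab - 11/3ac + 5/3b^2 + 11/9bc + 18/5a - 6/5b
  leading term a^2b: subtract (-1/9b)·f_2 from 2/3a^2b + 5/18ab^2 + 1/30b^3 - 1/6b^2c - 1/15a^2 + 1/45ab - 11/3ac + 5/3b^2 + 11/9bc + 18/5a - 6/5b → 1/2ab^2 + 1/30b^3 - 1/6b^2c - 1/15a^2 + 16/45ab - 11/3ac + 76/45b^2 + 10/9bc + 18/5a - 4/45b
  leading term ab^2: subtract (-1/6)·f_1 from 1/2ab^2 + 1/30b^3 - 1/6b^2c - 1/15a^2 + 16/45ab - 11/3ac + 76/45b^2 + 10/9bc + 18/5a - 4/45b → 1/30b^3 - 1/6b^2c - 1/15a^2 + 1/45ab - 11/3ac + 76/45b^2 + 10/9bc + 109/30a - 4/45b + 11/6c - 9/5
  leading term b^3: no divisor's leading term divides it; move 1/30b^3 to the remainder.
  leading term b^2c: no divisor's leading term divides it; move -1/6b^2c to the remainder.
  leading term a^2: subtract (1/90)·f_2 from -1/15a^2 + 1/45ab - 11/3ac + 76/45b^2 + 10/9bc + 109/30a - 4/45b + 11/6c - 9/5 → -11/3ac + 76/45b^2 + 10/9bc + 18/5a - 41/450b + 83/45c - 86/45
  leading term ac: subtract (-11/15c)·f_3 from -11/3ac + 76/45b^2 + 10/9bc + 18/5a - 41/450b + 83/45c - 86/45 → 76/45b^2 + 10/9bc + 18/5a - 41/450b + 248/45c - 86/45
  leading term b^2: no divisor's leading term divides it; move 76/45b^2 to the remainder.
  leading term bc: no divisor's leading term divides it; move 10/9bc to the remainder.
  leading term a: subtract (18/25)·f_3 from 18/5a - 41/450b + 248/45c - 86/45 → -41/450b + 248/45c - 248/45
  leading term b: no divisor's leading term divides it; move -41/450b to the remainder.
  leading term c: no divisor's leading term divides it; move 248/45c to the remainder.
  leading term 1: no divisor's leading term divides it; move -248/45 to the remainder.
  remainder 1/30b^3 - 1/6b^2c + 76/45b^2 + 10/9bc - 41/450b + 248/45c - 248/45 ≠ 0; add h_4 = 1/30b^3 - 1/6b^2c + 76/45b^2 + 10/9bc - 41/450b + 248/45c - 248/45 to the basis.

S(f_1,f_3): lcm = ab^2. S = 2/3ab - b^2 - 1/15a - 11/3c + 18/5.
  leading term ab: subtract (2/15b)·f_3 from 2/3ab - b^2 - 1/15a - 11/3c + 18/5 → -b^2 - 1/15a - 2/3b - 11/3c + 18/5
  leading term b^2: no divisor's leading term divides it; move -b^2 to the remainder.
  leading term a: subtract (-1/75)·f_3 from -1/15a - 2/3b - 11/3c + 18/5 → -2/3b - 11/3c + 11/3
  leading term b: no divisor's leading term divides it; move -2/3b to the remainder.
  leading term c: no divisor's leading term divides it; move -11/3c to the remainder.
  leading term 1: no divisor's leading term divides it; move 11/3 to the remainder.
  remainder -b^2 - 2/3b - 11/3c + 11/3 ≠ 0; add h_5 = -b^2 - 2/3b - 11/3c + 11/3 to the basis.

S(f_2,f_3): lcm = a^2. S = -1/3ab - 3/2a - 1/30b + 1/6c - 5/3.
  leading term ab: subtract (-1/15b)·f_3 from -1/3ab - 3/2a - 1/30b + 1/6c - 5/3 → -3/2a + 3/10b + 1/6c - 5/3
  leading term a: subtract (-3/10)·f_3 from -3/2a + 3/10b + 1/6c - 5/3 → 3/10b + 1/6c - 1/6
  leading term b: no divisor's leading term divides it; move 3/10b to the remainder.
  leading term c: no divisor's leading term divides it; move 1/6c to the remainder.
  leading term 1: no divisor's leading term divides it; move -1/6 to the remainder.
  remainder 3/10b + 1/6c - 1/6 ≠ 0; add h_6 = 3/10b + 1/6c - 1/6 to the basis.

S(f_1,h_6): lcm = ab^2. S = -5/9abc + 11/9ab - 1/15a - 11/3c + 18/5.
  leading term abc: subtract (-1/9bc)·f_3 from -5/9abc + 11/9ab - 1/15a - 11/3c + 18/5 → 11/9ab + 5/9bc - 1/15a - 11/3c + 18/5
  leading term ab: subtract (11/45b)·f_3 from 11/9ab + 5/9bc - 1/15a - 11/3c + 18/5 → 5/9bc - 1/15a - 11/9b - 11/3c + 18/5
  leading term bc: subtract (50/27c)·h_6 from 5/9bc - 1/15a - 11/9b - 11/3c + 18/5 → -25/81c^2 - 1/15a - 11/9b - 272/81c + 18/5
  leading term c^2: no divisor's leading term divides it; move -25/81c^2 to the remainder.
  leading term a: subtract (-1/75)·f_3 from -1/15a - 11/9b - 272/81c + 18/5 → -11/9b - 272/81c + 11/3
  leading term b: subtract (-110/27)·h_6 from -11/9b - 272/81c + 11/3 → -217/81c + 242/81
  leading term c: no divisor's leading term divides it; move -217/81c to the remainder.
  leading term 1: no divisor's leading term divides it; move 242/81 to the remainder.
  remainder -25/81c^2 - 217/81c + 242/81 ≠ 0; add h_7 = -25/81c^2 - 217/81c + 242/81 to the basis.

The other S-polynomials (S(f_1,h_4), S(f_2,h_4), S(f_3,h_4), S(f_1,h_5), S(f_2,h_5), S(f_3,h_5), S(h_4,h_5), S(f_2,h_6), S(f_3,h_6), S(h_4,h_6), S(h_5,h_6), S(f_1,h_7), S(f_2,h_7), S(f_3,h_7), S(h_4,h_7), S(h_5,h_7), S(h_6,h_7)) all reduce to 0 modulo the current basis, so we have a Gröbner basis.
Inter-reduce: drop elements whose leading term is divisible by another's, tail-reduce, and make monic.
Reduced Gröbner basis: {c^2 + 217/25c - 242/25, a + 1, b + 5/9c - 5/9}.
Label its elements g_1 = c^2 + 217/25c - 242/25, g_2 = a + 1, g_3 = b + 5/9c - 5/9.

Reduce p = 9b^2 + a - b + 289/9c - 289/9 modulo G:
  leading term b^2: subtract (9b)·g_3 from 9b^2 + a - b + 289/9c - 289/9 → -5bc + a + 4b + 289/9c - 289/9
  leading term bc: subtract (-5c)·g_3 from -5bc + a + 4b + 289/9c - 289/9 → 25/9c^2 + a + 4b + 88/3c - 289/9
  leading term c^2: subtract (25/9)·g_1 from 25/9c^2 + a + 4b + 88/3c - 289/9 → a + 4b + 47/9c - 47/9
  leading term a: subtract (1)·g_2 from a + 4b + 47/9c - 47/9 → 4b + 47/9c - 56/9
  leading term b: subtract (4)·g_3 from 4b + 47/9c - 56/9 → 3c - 4
  leading term c: no divisor's leading term divides it; move 3c to the remainder.
  leading term 1: no divisor's leading term divides it; move -4 to the remainder.
  normal form = 3c - 4.
The normal form is nonzero, so p ∉ I. Since p minus its normal form lies in I, I + (p) = I + (r) where r = 3c - 4; decide whether this ideal is the whole ring.
Run Buchberger on G together with r (pairs among the g_i already reduce to 0 since G is a Gröbner basis):
g_1 = c^2 + 217/25c - 242/25, LT = c^2.
g_2 = a + 1, LT = a.
g_3 = b + 5/9c - 5/9, LT = b.
r = 3c - 4, LT = c.

S(g_1,r): lcm = c^2. S = 751/75c - 242/25.
  leading term c: subtract (751/225)·r from 751/75c - 242/25 → 826/225
  leading term 1: no divisor's leading term divides it; move 826/225 to the remainder.
  remainder 826/225 ≠ 0; add m_5 = 826/225 to the basis.

The other S-polynomials (S(g_1,g_2), S(g_1,g_3), S(g_2,g_3), S(g_2,r), S(g_3,r), S(g_1,m_5), S(g_2,m_5), S(g_3,m_5), S(r,m_5)) all reduce to 0 modulo the current basis, so we have a Gröbner basis.
Inter-reduce: drop elements whose leading term is divisible by another's, tail-reduce, and make monic.
Reduced Gröbner basis: {1}.
The reduced Gröbner basis of I + (p) is {1}: the ideal is the whole ring, so the enlarged system has no common solution — adjoining p is inconsistent.

Adjoining 9b^2 + a - b + 289/9c - 289/9 makes the ideal the whole ring: the system is inconsistent.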